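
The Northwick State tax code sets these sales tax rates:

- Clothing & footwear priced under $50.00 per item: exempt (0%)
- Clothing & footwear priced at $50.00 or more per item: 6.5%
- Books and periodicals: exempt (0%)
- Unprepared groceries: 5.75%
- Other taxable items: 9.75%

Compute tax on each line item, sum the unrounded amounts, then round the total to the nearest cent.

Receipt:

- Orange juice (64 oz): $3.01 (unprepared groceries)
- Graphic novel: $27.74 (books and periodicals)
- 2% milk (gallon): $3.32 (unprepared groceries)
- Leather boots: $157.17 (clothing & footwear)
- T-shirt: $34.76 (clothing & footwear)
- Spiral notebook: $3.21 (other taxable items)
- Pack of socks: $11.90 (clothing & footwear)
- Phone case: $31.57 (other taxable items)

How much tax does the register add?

Orange juice (64 oz) $3.01: unprepared groceries → 5.75% → $0.173075
Graphic novel $27.74: books and periodicals → 0% → $0.00
2% milk (gallon) $3.32: unprepared groceries → 5.75% → $0.1909
Leather boots $157.17: clothing & footwear, $50.00 or more → 6.5% → $10.21605
T-shirt $34.76: clothing & footwear, under $50.00 → 0% → $0.00
Spiral notebook $3.21: other taxable items → 9.75% → $0.312975
Pack of socks $11.90: clothing & footwear, under $50.00 → 0% → $0.00
Phone case $31.57: other taxable items → 9.75% → $3.078075
Unrounded tax sum = $13.971075 → $13.97

$13.97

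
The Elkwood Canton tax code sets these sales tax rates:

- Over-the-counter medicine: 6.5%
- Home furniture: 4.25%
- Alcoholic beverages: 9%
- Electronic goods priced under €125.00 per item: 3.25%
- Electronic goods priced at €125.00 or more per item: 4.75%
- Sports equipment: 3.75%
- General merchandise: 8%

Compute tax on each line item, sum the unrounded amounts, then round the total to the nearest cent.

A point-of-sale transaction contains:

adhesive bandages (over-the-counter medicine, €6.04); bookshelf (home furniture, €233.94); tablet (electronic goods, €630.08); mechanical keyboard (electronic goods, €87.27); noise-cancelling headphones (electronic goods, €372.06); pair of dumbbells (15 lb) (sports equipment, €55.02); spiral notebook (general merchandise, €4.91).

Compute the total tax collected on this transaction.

Adhesive bandages €6.04: over-the-counter medicine → 6.5% → €0.3926
Bookshelf €233.94: home furniture → 4.25% → €9.94245
Tablet €630.08: electronic goods, €125.00 or more → 4.75% → €29.9288
Mechanical keyboard €87.27: electronic goods, under €125.00 → 3.25% → €2.836275
Noise-cancelling headphones €372.06: electronic goods, €125.00 or more → 4.75% → €17.67285
Pair of dumbbells (15 lb) €55.02: sports equipment → 3.75% → €2.06325
Spiral notebook €4.91: general merchandise → 8% → €0.3928
Unrounded tax sum = €63.229025 → €63.23

€63.23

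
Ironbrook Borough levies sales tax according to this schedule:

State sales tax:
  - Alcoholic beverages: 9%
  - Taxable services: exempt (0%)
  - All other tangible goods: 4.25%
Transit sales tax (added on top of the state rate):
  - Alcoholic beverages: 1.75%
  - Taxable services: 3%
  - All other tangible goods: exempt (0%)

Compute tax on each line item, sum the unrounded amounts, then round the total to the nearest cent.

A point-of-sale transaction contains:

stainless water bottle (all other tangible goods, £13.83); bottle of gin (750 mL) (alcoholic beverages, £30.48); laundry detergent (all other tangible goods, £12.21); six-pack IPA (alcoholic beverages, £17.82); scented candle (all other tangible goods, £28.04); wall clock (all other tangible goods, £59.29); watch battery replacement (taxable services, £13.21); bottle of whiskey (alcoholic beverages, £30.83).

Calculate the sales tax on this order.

£13.72

Stainless water bottle £13.83: all other tangible goods → 4.25% + 0% transit = 4.25% → £0.587775
Bottle of gin (750 mL) £30.48: alcoholic beverages → 9% + 1.75% transit = 10.75% → £3.2766
Laundry detergent £12.21: all other tangible goods → 4.25% + 0% transit = 4.25% → £0.518925
Six-pack IPA £17.82: alcoholic beverages → 9% + 1.75% transit = 10.75% → £1.91565
Scented candle £28.04: all other tangible goods → 4.25% + 0% transit = 4.25% → £1.1917
Wall clock £59.29: all other tangible goods → 4.25% + 0% transit = 4.25% → £2.519825
Watch battery replacement £13.21: taxable services → 0% + 3% transit = 3% → £0.3963
Bottle of whiskey £30.83: alcoholic beverages → 9% + 1.75% transit = 10.75% → £3.314225
Unrounded tax sum = £13.721 → £13.72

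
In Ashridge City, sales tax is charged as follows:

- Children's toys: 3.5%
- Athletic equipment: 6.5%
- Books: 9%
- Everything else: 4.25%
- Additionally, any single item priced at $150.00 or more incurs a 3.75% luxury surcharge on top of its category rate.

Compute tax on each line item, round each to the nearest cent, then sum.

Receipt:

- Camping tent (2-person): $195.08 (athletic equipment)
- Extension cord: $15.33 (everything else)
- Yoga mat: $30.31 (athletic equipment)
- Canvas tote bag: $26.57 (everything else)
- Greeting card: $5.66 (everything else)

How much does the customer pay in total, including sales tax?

$296.94

Camping tent (2-person) $195.08: athletic equipment → 6.5% + 3.75% surcharge = 10.25% → $20.00
Extension cord $15.33: everything else → 4.25% → $0.65
Yoga mat $30.31: athletic equipment → 6.5% → $1.97
Canvas tote bag $26.57: everything else → 4.25% → $1.13
Greeting card $5.66: everything else → 4.25% → $0.24
Subtotal = $272.95; tax = $23.99; total due = $296.94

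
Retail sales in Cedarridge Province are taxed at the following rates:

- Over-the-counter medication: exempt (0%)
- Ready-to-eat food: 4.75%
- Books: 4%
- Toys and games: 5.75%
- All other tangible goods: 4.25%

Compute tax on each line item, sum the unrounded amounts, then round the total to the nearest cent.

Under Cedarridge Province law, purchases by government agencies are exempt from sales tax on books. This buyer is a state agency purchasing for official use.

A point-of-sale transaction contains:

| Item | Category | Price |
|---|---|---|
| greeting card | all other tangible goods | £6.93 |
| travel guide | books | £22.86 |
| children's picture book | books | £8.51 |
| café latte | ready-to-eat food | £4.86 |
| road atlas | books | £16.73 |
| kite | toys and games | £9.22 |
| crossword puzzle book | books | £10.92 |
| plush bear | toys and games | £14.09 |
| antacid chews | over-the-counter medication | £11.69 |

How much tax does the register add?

£1.87

Greeting card £6.93: all other tangible goods → 4.25% → £0.294525
Travel guide £22.86: books, buyer-exempt → 0% → £0.00
Children's picture book £8.51: books, buyer-exempt → 0% → £0.00
Café latte £4.86: ready-to-eat food → 4.75% → £0.23085
Road atlas £16.73: books, buyer-exempt → 0% → £0.00
Kite £9.22: toys and games → 5.75% → £0.53015
Crossword puzzle book £10.92: books, buyer-exempt → 0% → £0.00
Plush bear £14.09: toys and games → 5.75% → £0.810175
Antacid chews £11.69: over-the-counter medication → 0% → £0.00
Unrounded tax sum = £1.8657 → £1.87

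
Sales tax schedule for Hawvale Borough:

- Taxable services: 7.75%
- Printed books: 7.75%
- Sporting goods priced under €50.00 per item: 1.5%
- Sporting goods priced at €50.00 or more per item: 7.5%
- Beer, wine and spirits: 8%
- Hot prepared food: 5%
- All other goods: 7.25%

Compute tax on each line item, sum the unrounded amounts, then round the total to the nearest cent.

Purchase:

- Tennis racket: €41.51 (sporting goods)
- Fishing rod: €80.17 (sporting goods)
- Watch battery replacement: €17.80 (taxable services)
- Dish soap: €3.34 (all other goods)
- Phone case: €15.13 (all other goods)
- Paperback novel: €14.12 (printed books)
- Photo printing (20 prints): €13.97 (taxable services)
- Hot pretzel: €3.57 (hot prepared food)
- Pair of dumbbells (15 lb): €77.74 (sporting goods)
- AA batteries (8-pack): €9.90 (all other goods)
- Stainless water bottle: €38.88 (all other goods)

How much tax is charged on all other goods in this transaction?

Dish soap €3.34: all other goods → 7.25% → €0.24215
Phone case €15.13: all other goods → 7.25% → €1.096925
AA batteries (8-pack) €9.90: all other goods → 7.25% → €0.71775
Stainless water bottle €38.88: all other goods → 7.25% → €2.8188
Tax on all other goods: unrounded sum = €4.875625 → €4.88

€4.88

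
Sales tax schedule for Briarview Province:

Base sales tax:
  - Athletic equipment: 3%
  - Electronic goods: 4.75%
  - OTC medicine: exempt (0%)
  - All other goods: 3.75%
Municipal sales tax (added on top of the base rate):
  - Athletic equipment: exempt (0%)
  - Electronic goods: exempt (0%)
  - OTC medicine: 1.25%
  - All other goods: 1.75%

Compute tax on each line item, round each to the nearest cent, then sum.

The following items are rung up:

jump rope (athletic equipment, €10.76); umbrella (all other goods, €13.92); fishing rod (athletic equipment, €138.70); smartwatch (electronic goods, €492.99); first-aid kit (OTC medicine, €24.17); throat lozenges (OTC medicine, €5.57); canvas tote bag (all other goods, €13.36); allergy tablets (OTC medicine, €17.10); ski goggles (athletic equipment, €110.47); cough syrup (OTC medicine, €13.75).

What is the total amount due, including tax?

€874.25

Jump rope €10.76: athletic equipment → 3% + 0% municipal = 3% → €0.32
Umbrella €13.92: all other goods → 3.75% + 1.75% municipal = 5.5% → €0.77
Fishing rod €138.70: athletic equipment → 3% + 0% municipal = 3% → €4.16
Smartwatch €492.99: electronic goods → 4.75% + 0% municipal = 4.75% → €23.42
First-aid kit €24.17: OTC medicine → 0% + 1.25% municipal = 1.25% → €0.30
Throat lozenges €5.57: OTC medicine → 0% + 1.25% municipal = 1.25% → €0.07
Canvas tote bag €13.36: all other goods → 3.75% + 1.75% municipal = 5.5% → €0.73
Allergy tablets €17.10: OTC medicine → 0% + 1.25% municipal = 1.25% → €0.21
Ski goggles €110.47: athletic equipment → 3% + 0% municipal = 3% → €3.31
Cough syrup €13.75: OTC medicine → 0% + 1.25% municipal = 1.25% → €0.17
Subtotal = €840.79; tax = €33.46; total due = €874.25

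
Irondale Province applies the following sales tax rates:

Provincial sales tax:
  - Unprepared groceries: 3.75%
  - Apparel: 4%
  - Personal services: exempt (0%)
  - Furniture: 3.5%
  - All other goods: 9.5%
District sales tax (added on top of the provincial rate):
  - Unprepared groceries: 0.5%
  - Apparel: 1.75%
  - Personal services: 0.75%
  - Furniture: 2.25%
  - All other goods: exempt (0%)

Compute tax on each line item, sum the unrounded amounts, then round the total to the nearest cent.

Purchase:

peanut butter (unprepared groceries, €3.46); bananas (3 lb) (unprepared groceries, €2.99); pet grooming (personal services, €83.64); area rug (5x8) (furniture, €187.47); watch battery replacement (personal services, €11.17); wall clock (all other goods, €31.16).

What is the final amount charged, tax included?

Peanut butter €3.46: unprepared groceries → 3.75% + 0.5% district = 4.25% → €0.14705
Bananas (3 lb) €2.99: unprepared groceries → 3.75% + 0.5% district = 4.25% → €0.127075
Pet grooming €83.64: personal services → 0% + 0.75% district = 0.75% → €0.6273
Area rug (5x8) €187.47: furniture → 3.5% + 2.25% district = 5.75% → €10.779525
Watch battery replacement €11.17: personal services → 0% + 0.75% district = 0.75% → €0.083775
Wall clock €31.16: all other goods → 9.5% + 0% district = 9.5% → €2.9602
Subtotal = €319.89; unrounded tax = €14.724925 → €14.72; total due = €334.61

€334.61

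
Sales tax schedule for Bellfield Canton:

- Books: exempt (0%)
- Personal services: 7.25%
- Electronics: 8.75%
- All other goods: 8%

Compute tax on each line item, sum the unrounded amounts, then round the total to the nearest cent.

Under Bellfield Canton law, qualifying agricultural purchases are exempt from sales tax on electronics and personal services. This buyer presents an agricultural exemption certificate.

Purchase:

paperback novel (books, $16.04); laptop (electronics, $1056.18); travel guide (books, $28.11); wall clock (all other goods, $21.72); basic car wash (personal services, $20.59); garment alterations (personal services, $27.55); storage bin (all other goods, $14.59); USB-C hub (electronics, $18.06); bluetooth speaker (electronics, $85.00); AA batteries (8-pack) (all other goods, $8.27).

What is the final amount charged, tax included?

$1299.68

Paperback novel $16.04: books → 0% → $0.00
Laptop $1056.18: electronics, buyer-exempt → 0% → $0.00
Travel guide $28.11: books → 0% → $0.00
Wall clock $21.72: all other goods → 8% → $1.7376
Basic car wash $20.59: personal services, buyer-exempt → 0% → $0.00
Garment alterations $27.55: personal services, buyer-exempt → 0% → $0.00
Storage bin $14.59: all other goods → 8% → $1.1672
USB-C hub $18.06: electronics, buyer-exempt → 0% → $0.00
Bluetooth speaker $85.00: electronics, buyer-exempt → 0% → $0.00
AA batteries (8-pack) $8.27: all other goods → 8% → $0.6616
Subtotal = $1296.11; unrounded tax = $3.5664 → $3.57; total due = $1299.68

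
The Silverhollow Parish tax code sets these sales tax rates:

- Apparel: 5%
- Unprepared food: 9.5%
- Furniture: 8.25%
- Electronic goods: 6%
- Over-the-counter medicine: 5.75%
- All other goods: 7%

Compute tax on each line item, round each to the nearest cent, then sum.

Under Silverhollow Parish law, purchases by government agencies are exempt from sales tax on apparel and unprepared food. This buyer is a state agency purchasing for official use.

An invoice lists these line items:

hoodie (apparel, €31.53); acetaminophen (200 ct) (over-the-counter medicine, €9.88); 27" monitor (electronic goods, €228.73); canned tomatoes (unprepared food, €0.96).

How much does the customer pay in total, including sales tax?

€285.39

Hoodie €31.53: apparel, buyer-exempt → 0% → €0.00
Acetaminophen (200 ct) €9.88: over-the-counter medicine → 5.75% → €0.57
27" monitor €228.73: electronic goods → 6% → €13.72
Canned tomatoes €0.96: unprepared food, buyer-exempt → 0% → €0.00
Subtotal = €271.10; tax = €14.29; total due = €285.39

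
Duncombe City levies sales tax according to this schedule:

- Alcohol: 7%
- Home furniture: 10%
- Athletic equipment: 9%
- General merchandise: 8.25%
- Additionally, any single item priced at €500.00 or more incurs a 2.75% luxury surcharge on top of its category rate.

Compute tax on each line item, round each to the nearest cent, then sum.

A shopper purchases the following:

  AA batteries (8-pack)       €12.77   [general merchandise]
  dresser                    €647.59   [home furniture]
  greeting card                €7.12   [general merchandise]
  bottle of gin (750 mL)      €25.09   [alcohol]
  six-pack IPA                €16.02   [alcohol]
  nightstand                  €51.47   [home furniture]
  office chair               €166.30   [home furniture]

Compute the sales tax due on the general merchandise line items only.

AA batteries (8-pack) €12.77: general merchandise → 8.25% → €1.05
Greeting card €7.12: general merchandise → 8.25% → €0.59
Tax on general merchandise = €1.05 + €0.59 = €1.64

€1.64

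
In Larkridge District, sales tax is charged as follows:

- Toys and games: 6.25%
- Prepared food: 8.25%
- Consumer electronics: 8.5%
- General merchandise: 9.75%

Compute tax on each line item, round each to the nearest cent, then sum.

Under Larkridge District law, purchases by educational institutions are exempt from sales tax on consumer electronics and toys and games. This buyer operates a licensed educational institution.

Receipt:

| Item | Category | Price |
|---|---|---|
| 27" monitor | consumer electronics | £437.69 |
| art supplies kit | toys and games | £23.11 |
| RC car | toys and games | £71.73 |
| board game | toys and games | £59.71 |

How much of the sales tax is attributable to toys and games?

Art supplies kit £23.11: toys and games, buyer-exempt → 0% → £0.00
RC car £71.73: toys and games, buyer-exempt → 0% → £0.00
Board game £59.71: toys and games, buyer-exempt → 0% → £0.00
Tax on toys and games = £0.00 + £0.00 + £0.00 = £0.00

£0.00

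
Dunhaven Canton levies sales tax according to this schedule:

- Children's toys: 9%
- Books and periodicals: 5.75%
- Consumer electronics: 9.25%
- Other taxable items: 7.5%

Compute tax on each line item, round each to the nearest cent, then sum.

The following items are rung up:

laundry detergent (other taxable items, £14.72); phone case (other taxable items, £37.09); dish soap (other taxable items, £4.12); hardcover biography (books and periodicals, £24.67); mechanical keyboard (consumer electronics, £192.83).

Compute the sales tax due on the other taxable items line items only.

£4.19

Laundry detergent £14.72: other taxable items → 7.5% → £1.10
Phone case £37.09: other taxable items → 7.5% → £2.78
Dish soap £4.12: other taxable items → 7.5% → £0.31
Tax on other taxable items = £1.10 + £2.78 + £0.31 = £4.19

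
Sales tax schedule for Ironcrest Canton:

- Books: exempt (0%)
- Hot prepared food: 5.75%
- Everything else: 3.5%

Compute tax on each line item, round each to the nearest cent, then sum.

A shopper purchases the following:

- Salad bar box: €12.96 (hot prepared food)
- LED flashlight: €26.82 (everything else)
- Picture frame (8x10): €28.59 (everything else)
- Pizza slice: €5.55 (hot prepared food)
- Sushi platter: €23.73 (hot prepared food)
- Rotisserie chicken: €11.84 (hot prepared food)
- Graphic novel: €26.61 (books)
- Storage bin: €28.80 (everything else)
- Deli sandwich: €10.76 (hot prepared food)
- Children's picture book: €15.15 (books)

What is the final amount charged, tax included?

Salad bar box €12.96: hot prepared food → 5.75% → €0.75
LED flashlight €26.82: everything else → 3.5% → €0.94
Picture frame (8x10) €28.59: everything else → 3.5% → €1.00
Pizza slice €5.55: hot prepared food → 5.75% → €0.32
Sushi platter €23.73: hot prepared food → 5.75% → €1.36
Rotisserie chicken €11.84: hot prepared food → 5.75% → €0.68
Graphic novel €26.61: books → 0% → €0.00
Storage bin €28.80: everything else → 3.5% → €1.01
Deli sandwich €10.76: hot prepared food → 5.75% → €0.62
Children's picture book €15.15: books → 0% → €0.00
Subtotal = €190.81; tax = €6.68; total due = €197.49

€197.49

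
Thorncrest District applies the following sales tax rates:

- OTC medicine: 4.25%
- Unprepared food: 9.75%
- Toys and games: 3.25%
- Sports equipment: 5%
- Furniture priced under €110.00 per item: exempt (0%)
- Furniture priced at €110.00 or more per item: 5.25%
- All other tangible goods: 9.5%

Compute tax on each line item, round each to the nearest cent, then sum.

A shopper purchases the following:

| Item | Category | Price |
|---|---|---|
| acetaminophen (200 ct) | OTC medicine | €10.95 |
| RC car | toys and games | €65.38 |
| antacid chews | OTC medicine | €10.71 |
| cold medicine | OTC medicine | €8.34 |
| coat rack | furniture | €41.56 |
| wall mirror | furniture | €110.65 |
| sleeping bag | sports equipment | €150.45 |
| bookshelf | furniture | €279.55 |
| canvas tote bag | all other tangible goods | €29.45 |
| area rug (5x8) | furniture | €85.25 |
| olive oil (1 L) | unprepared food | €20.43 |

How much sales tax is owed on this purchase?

€36.20

Acetaminophen (200 ct) €10.95: OTC medicine → 4.25% → €0.47
RC car €65.38: toys and games → 3.25% → €2.12
Antacid chews €10.71: OTC medicine → 4.25% → €0.46
Cold medicine €8.34: OTC medicine → 4.25% → €0.35
Coat rack €41.56: furniture, under €110.00 → 0% → €0.00
Wall mirror €110.65: furniture, €110.00 or more → 5.25% → €5.81
Sleeping bag €150.45: sports equipment → 5% → €7.52
Bookshelf €279.55: furniture, €110.00 or more → 5.25% → €14.68
Canvas tote bag €29.45: all other tangible goods → 9.5% → €2.80
Area rug (5x8) €85.25: furniture, under €110.00 → 0% → €0.00
Olive oil (1 L) €20.43: unprepared food → 9.75% → €1.99
Total tax = €0.47 + €2.12 + €0.46 + €0.35 + €5.81 + €7.52 + €14.68 + €2.80 + €1.99 = €36.20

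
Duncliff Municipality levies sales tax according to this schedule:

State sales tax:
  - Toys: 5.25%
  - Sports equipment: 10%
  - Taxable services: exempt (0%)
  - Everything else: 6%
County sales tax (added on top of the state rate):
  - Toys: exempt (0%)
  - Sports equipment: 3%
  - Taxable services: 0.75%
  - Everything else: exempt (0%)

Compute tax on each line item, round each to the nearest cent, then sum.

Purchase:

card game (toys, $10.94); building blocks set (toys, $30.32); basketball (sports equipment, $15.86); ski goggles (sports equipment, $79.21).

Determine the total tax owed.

$14.52

Card game $10.94: toys → 5.25% + 0% county = 5.25% → $0.57
Building blocks set $30.32: toys → 5.25% + 0% county = 5.25% → $1.59
Basketball $15.86: sports equipment → 10% + 3% county = 13% → $2.06
Ski goggles $79.21: sports equipment → 10% + 3% county = 13% → $10.30
Total tax = $0.57 + $1.59 + $2.06 + $10.30 = $14.52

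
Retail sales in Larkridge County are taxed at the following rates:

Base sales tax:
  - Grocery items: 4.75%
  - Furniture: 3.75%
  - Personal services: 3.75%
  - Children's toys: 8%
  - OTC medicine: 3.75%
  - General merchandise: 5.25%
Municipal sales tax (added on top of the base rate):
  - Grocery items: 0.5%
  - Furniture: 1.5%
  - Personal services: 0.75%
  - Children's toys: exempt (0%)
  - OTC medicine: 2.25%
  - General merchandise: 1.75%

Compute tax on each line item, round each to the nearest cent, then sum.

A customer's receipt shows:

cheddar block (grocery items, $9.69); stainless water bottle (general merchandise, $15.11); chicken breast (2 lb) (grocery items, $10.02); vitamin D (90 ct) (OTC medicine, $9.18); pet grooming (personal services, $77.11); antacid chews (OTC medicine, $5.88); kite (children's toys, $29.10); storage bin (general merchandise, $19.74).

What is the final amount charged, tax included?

Cheddar block $9.69: grocery items → 4.75% + 0.5% municipal = 5.25% → $0.51
Stainless water bottle $15.11: general merchandise → 5.25% + 1.75% municipal = 7% → $1.06
Chicken breast (2 lb) $10.02: grocery items → 4.75% + 0.5% municipal = 5.25% → $0.53
Vitamin D (90 ct) $9.18: OTC medicine → 3.75% + 2.25% municipal = 6% → $0.55
Pet grooming $77.11: personal services → 3.75% + 0.75% municipal = 4.5% → $3.47
Antacid chews $5.88: OTC medicine → 3.75% + 2.25% municipal = 6% → $0.35
Kite $29.10: children's toys → 8% + 0% municipal = 8% → $2.33
Storage bin $19.74: general merchandise → 5.25% + 1.75% municipal = 7% → $1.38
Subtotal = $175.83; tax = $10.18; total due = $186.01

$186.01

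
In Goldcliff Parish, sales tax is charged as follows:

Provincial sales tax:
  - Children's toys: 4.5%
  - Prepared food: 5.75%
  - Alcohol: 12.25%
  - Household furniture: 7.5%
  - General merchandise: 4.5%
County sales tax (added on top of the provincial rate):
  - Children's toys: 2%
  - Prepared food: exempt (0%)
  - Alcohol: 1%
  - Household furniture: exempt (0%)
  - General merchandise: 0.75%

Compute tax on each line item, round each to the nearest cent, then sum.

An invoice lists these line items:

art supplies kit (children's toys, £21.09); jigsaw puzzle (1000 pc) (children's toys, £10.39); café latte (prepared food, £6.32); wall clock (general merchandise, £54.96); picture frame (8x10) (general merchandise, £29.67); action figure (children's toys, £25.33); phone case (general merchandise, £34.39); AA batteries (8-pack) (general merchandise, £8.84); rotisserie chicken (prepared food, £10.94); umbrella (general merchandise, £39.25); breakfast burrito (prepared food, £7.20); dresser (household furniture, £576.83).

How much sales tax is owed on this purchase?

Art supplies kit £21.09: children's toys → 4.5% + 2% county = 6.5% → £1.37
Jigsaw puzzle (1000 pc) £10.39: children's toys → 4.5% + 2% county = 6.5% → £0.68
Café latte £6.32: prepared food → 5.75% + 0% county = 5.75% → £0.36
Wall clock £54.96: general merchandise → 4.5% + 0.75% county = 5.25% → £2.89
Picture frame (8x10) £29.67: general merchandise → 4.5% + 0.75% county = 5.25% → £1.56
Action figure £25.33: children's toys → 4.5% + 2% county = 6.5% → £1.65
Phone case £34.39: general merchandise → 4.5% + 0.75% county = 5.25% → £1.81
AA batteries (8-pack) £8.84: general merchandise → 4.5% + 0.75% county = 5.25% → £0.46
Rotisserie chicken £10.94: prepared food → 5.75% + 0% county = 5.75% → £0.63
Umbrella £39.25: general merchandise → 4.5% + 0.75% county = 5.25% → £2.06
Breakfast burrito £7.20: prepared food → 5.75% + 0% county = 5.75% → £0.41
Dresser £576.83: household furniture → 7.5% + 0% county = 7.5% → £43.26
Total tax = £1.37 + £0.68 + £0.36 + £2.89 + £1.56 + £1.65 + £1.81 + £0.46 + £0.63 + £2.06 + £0.41 + £43.26 = £57.14

£57.14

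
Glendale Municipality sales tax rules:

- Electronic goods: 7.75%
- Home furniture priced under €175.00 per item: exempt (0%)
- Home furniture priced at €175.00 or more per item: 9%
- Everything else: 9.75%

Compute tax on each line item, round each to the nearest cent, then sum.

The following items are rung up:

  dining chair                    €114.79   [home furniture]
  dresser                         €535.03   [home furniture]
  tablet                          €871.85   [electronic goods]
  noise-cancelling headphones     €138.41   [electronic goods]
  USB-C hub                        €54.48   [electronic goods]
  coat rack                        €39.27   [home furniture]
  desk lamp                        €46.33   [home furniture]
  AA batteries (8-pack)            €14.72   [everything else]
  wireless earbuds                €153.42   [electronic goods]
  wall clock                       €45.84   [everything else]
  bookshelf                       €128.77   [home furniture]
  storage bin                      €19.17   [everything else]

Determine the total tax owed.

Dining chair €114.79: home furniture, under €175.00 → 0% → €0.00
Dresser €535.03: home furniture, €175.00 or more → 9% → €48.15
Tablet €871.85: electronic goods → 7.75% → €67.57
Noise-cancelling headphones €138.41: electronic goods → 7.75% → €10.73
USB-C hub €54.48: electronic goods → 7.75% → €4.22
Coat rack €39.27: home furniture, under €175.00 → 0% → €0.00
Desk lamp €46.33: home furniture, under €175.00 → 0% → €0.00
AA batteries (8-pack) €14.72: everything else → 9.75% → €1.44
Wireless earbuds €153.42: electronic goods → 7.75% → €11.89
Wall clock €45.84: everything else → 9.75% → €4.47
Bookshelf €128.77: home furniture, under €175.00 → 0% → €0.00
Storage bin €19.17: everything else → 9.75% → €1.87
Total tax = €48.15 + €67.57 + €10.73 + €4.22 + €1.44 + €11.89 + €4.47 + €1.87 = €150.34

€150.34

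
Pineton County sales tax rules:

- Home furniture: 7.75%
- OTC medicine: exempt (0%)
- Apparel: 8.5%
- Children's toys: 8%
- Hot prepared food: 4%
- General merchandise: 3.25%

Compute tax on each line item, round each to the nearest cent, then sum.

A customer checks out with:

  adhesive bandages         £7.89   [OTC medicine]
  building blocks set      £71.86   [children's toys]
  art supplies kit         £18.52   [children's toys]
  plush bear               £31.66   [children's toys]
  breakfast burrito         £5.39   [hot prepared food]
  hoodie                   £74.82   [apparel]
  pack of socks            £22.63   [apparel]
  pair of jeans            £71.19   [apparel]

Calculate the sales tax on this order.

£24.31

Adhesive bandages £7.89: OTC medicine → 0% → £0.00
Building blocks set £71.86: children's toys → 8% → £5.75
Art supplies kit £18.52: children's toys → 8% → £1.48
Plush bear £31.66: children's toys → 8% → £2.53
Breakfast burrito £5.39: hot prepared food → 4% → £0.22
Hoodie £74.82: apparel → 8.5% → £6.36
Pack of socks £22.63: apparel → 8.5% → £1.92
Pair of jeans £71.19: apparel → 8.5% → £6.05
Total tax = £5.75 + £1.48 + £2.53 + £0.22 + £6.36 + £1.92 + £6.05 = £24.31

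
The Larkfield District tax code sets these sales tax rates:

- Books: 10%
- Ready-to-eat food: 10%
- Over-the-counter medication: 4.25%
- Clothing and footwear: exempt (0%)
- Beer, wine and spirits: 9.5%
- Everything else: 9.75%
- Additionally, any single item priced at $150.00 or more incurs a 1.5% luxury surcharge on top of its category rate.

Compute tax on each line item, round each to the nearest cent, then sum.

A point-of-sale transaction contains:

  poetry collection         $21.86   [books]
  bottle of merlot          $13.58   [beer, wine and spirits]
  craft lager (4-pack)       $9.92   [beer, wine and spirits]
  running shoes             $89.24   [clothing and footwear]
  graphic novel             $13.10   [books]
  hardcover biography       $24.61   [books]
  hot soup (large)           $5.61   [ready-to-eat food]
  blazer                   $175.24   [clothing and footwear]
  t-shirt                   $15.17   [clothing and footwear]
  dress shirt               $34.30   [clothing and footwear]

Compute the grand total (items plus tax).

$414.01

Poetry collection $21.86: books → 10% → $2.19
Bottle of merlot $13.58: beer, wine and spirits → 9.5% → $1.29
Craft lager (4-pack) $9.92: beer, wine and spirits → 9.5% → $0.94
Running shoes $89.24: clothing and footwear → 0% → $0.00
Graphic novel $13.10: books → 10% → $1.31
Hardcover biography $24.61: books → 10% → $2.46
Hot soup (large) $5.61: ready-to-eat food → 10% → $0.56
Blazer $175.24: clothing and footwear → 0% + 1.5% surcharge = 1.5% → $2.63
T-shirt $15.17: clothing and footwear → 0% → $0.00
Dress shirt $34.30: clothing and footwear → 0% → $0.00
Subtotal = $402.63; tax = $11.38; total due = $414.01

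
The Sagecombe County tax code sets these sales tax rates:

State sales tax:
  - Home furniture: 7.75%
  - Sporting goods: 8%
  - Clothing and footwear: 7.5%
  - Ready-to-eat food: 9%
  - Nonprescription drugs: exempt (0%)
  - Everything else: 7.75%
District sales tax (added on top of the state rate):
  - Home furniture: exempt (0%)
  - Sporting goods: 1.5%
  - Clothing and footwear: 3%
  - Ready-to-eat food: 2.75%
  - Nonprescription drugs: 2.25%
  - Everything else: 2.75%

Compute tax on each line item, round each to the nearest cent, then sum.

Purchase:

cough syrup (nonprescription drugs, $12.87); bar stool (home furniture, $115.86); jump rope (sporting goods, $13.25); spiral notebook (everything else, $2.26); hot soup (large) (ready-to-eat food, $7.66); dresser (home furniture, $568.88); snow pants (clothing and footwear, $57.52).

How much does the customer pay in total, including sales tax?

Cough syrup $12.87: nonprescription drugs → 0% + 2.25% district = 2.25% → $0.29
Bar stool $115.86: home furniture → 7.75% + 0% district = 7.75% → $8.98
Jump rope $13.25: sporting goods → 8% + 1.5% district = 9.5% → $1.26
Spiral notebook $2.26: everything else → 7.75% + 2.75% district = 10.5% → $0.24
Hot soup (large) $7.66: ready-to-eat food → 9% + 2.75% district = 11.75% → $0.90
Dresser $568.88: home furniture → 7.75% + 0% district = 7.75% → $44.09
Snow pants $57.52: clothing and footwear → 7.5% + 3% district = 10.5% → $6.04
Subtotal = $778.30; tax = $61.80; total due = $840.10

$840.10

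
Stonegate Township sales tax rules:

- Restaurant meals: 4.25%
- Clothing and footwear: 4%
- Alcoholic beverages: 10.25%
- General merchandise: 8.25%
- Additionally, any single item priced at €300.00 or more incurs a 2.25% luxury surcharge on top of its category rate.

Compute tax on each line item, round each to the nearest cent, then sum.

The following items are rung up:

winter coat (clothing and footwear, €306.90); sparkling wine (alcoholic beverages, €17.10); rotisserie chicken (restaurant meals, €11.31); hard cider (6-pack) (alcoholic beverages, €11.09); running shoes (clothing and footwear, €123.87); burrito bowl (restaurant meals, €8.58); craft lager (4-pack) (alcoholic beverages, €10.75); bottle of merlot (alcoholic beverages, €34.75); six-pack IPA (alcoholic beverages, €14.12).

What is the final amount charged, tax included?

€572.44

Winter coat €306.90: clothing and footwear → 4% + 2.25% surcharge = 6.25% → €19.18
Sparkling wine €17.10: alcoholic beverages → 10.25% → €1.75
Rotisserie chicken €11.31: restaurant meals → 4.25% → €0.48
Hard cider (6-pack) €11.09: alcoholic beverages → 10.25% → €1.14
Running shoes €123.87: clothing and footwear → 4% → €4.95
Burrito bowl €8.58: restaurant meals → 4.25% → €0.36
Craft lager (4-pack) €10.75: alcoholic beverages → 10.25% → €1.10
Bottle of merlot €34.75: alcoholic beverages → 10.25% → €3.56
Six-pack IPA €14.12: alcoholic beverages → 10.25% → €1.45
Subtotal = €538.47; tax = €33.97; total due = €572.44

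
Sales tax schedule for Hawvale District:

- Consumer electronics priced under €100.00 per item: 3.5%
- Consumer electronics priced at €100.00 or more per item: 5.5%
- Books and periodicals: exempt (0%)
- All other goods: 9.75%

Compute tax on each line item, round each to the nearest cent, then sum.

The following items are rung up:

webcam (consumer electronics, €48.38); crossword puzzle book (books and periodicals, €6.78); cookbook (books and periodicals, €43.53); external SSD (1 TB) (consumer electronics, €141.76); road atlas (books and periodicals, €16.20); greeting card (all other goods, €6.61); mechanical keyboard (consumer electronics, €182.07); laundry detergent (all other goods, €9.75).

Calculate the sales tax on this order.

€21.09

Webcam €48.38: consumer electronics, under €100.00 → 3.5% → €1.69
Crossword puzzle book €6.78: books and periodicals → 0% → €0.00
Cookbook €43.53: books and periodicals → 0% → €0.00
External SSD (1 TB) €141.76: consumer electronics, €100.00 or more → 5.5% → €7.80
Road atlas €16.20: books and periodicals → 0% → €0.00
Greeting card €6.61: all other goods → 9.75% → €0.64
Mechanical keyboard €182.07: consumer electronics, €100.00 or more → 5.5% → €10.01
Laundry detergent €9.75: all other goods → 9.75% → €0.95
Total tax = €1.69 + €7.80 + €0.64 + €10.01 + €0.95 = €21.09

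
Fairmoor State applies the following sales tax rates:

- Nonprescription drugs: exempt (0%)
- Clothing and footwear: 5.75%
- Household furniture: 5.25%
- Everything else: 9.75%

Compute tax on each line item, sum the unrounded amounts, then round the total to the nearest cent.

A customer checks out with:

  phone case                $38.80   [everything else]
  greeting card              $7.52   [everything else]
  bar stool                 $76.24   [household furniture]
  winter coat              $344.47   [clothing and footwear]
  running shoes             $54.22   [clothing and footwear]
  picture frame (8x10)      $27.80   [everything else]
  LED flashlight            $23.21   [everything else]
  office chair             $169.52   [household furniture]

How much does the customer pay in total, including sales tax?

$787.10

Phone case $38.80: everything else → 9.75% → $3.783
Greeting card $7.52: everything else → 9.75% → $0.7332
Bar stool $76.24: household furniture → 5.25% → $4.0026
Winter coat $344.47: clothing and footwear → 5.75% → $19.807025
Running shoes $54.22: clothing and footwear → 5.75% → $3.11765
Picture frame (8x10) $27.80: everything else → 9.75% → $2.7105
LED flashlight $23.21: everything else → 9.75% → $2.262975
Office chair $169.52: household furniture → 5.25% → $8.8998
Subtotal = $741.78; unrounded tax = $45.31675 → $45.32; total due = $787.10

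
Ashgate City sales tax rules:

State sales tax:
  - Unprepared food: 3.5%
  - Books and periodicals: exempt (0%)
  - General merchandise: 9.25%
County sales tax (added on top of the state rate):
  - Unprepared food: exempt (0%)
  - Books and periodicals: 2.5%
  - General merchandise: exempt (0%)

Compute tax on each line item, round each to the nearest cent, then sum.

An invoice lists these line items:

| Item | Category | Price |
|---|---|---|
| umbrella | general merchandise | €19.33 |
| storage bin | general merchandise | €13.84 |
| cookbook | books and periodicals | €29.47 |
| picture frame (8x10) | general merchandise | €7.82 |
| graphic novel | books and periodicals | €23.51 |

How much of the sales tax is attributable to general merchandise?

Umbrella €19.33: general merchandise → 9.25% + 0% county = 9.25% → €1.79
Storage bin €13.84: general merchandise → 9.25% + 0% county = 9.25% → €1.28
Picture frame (8x10) €7.82: general merchandise → 9.25% + 0% county = 9.25% → €0.72
Tax on general merchandise = €1.79 + €1.28 + €0.72 = €3.79

€3.79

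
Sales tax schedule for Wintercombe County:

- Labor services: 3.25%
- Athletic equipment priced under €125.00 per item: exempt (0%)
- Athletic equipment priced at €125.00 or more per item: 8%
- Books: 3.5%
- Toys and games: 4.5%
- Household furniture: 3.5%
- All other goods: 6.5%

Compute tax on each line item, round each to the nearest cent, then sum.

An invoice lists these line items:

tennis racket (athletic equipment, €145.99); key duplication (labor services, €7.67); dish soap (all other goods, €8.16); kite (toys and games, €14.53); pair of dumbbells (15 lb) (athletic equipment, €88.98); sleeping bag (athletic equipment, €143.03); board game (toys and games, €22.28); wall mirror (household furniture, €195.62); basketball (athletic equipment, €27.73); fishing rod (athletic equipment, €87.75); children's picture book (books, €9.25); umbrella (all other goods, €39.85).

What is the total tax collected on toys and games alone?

€1.65

Kite €14.53: toys and games → 4.5% → €0.65
Board game €22.28: toys and games → 4.5% → €1.00
Tax on toys and games = €0.65 + €1.00 = €1.65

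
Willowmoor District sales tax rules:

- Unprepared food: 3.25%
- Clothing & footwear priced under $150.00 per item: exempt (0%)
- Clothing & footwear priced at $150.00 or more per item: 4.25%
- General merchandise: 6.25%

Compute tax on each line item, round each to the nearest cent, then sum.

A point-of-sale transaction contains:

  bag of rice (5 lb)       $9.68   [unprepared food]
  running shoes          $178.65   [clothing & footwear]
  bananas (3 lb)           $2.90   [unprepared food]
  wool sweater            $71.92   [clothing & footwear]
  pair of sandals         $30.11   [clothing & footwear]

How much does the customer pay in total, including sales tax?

Bag of rice (5 lb) $9.68: unprepared food → 3.25% → $0.31
Running shoes $178.65: clothing & footwear, $150.00 or more → 4.25% → $7.59
Bananas (3 lb) $2.90: unprepared food → 3.25% → $0.09
Wool sweater $71.92: clothing & footwear, under $150.00 → 0% → $0.00
Pair of sandals $30.11: clothing & footwear, under $150.00 → 0% → $0.00
Subtotal = $293.26; tax = $7.99; total due = $301.25

$301.25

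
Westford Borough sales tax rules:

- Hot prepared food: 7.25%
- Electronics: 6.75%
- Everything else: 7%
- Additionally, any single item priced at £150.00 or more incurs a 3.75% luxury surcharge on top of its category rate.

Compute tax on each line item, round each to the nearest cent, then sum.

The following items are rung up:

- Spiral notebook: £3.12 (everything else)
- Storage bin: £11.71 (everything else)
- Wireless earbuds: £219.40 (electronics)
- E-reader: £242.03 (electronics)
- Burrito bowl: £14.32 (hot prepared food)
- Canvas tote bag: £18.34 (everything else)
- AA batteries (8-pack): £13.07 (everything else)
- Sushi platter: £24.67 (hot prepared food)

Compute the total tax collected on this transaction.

£54.51

Spiral notebook £3.12: everything else → 7% → £0.22
Storage bin £11.71: everything else → 7% → £0.82
Wireless earbuds £219.40: electronics → 6.75% + 3.75% surcharge = 10.5% → £23.04
E-reader £242.03: electronics → 6.75% + 3.75% surcharge = 10.5% → £25.41
Burrito bowl £14.32: hot prepared food → 7.25% → £1.04
Canvas tote bag £18.34: everything else → 7% → £1.28
AA batteries (8-pack) £13.07: everything else → 7% → £0.91
Sushi platter £24.67: hot prepared food → 7.25% → £1.79
Total tax = £0.22 + £0.82 + £23.04 + £25.41 + £1.04 + £1.28 + £0.91 + £1.79 = £54.51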